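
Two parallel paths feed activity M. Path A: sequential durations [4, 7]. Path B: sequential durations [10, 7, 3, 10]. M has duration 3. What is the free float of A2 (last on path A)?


ES(A2) = sum of predecessors on chain A = 4
EF(A2) = ES + duration = 4 + 7 = 11
Successor of A2 is M. ES(M) = max(sum(A), sum(B)) = max(11, 30) = 30
Free float = ES(successor) - EF(current) = 30 - 11 = 19

19


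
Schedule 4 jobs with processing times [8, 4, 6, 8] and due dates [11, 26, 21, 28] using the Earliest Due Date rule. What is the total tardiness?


Sort by due date (EDD order): [(8, 11), (6, 21), (4, 26), (8, 28)]
Compute completion times and tardiness:
  Job 1: p=8, d=11, C=8, tardiness=max(0,8-11)=0
  Job 2: p=6, d=21, C=14, tardiness=max(0,14-21)=0
  Job 3: p=4, d=26, C=18, tardiness=max(0,18-26)=0
  Job 4: p=8, d=28, C=26, tardiness=max(0,26-28)=0
Total tardiness = 0

0


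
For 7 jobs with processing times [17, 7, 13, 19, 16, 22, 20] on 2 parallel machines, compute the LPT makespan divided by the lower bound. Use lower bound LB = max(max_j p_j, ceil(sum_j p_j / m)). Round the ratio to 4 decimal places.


LPT order: [22, 20, 19, 17, 16, 13, 7]
Machine loads after assignment: [55, 59]
LPT makespan = 59
Lower bound = max(max_job, ceil(total/2)) = max(22, 57) = 57
Ratio = 59 / 57 = 1.0351

1.0351


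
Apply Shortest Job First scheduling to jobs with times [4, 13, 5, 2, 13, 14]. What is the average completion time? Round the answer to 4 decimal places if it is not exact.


SJF order (ascending): [2, 4, 5, 13, 13, 14]
Completion times:
  Job 1: burst=2, C=2
  Job 2: burst=4, C=6
  Job 3: burst=5, C=11
  Job 4: burst=13, C=24
  Job 5: burst=13, C=37
  Job 6: burst=14, C=51
Average completion = 131/6 = 21.8333

21.8333


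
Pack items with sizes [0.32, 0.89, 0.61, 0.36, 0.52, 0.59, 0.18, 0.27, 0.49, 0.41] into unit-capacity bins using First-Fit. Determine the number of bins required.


Place items sequentially using First-Fit:
  Item 0.32 -> new Bin 1
  Item 0.89 -> new Bin 2
  Item 0.61 -> Bin 1 (now 0.93)
  Item 0.36 -> new Bin 3
  Item 0.52 -> Bin 3 (now 0.88)
  Item 0.59 -> new Bin 4
  Item 0.18 -> Bin 4 (now 0.77)
  Item 0.27 -> new Bin 5
  Item 0.49 -> Bin 5 (now 0.76)
  Item 0.41 -> new Bin 6
Total bins used = 6

6


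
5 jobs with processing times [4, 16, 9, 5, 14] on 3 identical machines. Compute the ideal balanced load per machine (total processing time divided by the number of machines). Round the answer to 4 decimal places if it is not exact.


Total processing time = 4 + 16 + 9 + 5 + 14 = 48
Number of machines = 3
Ideal balanced load = 48 / 3 = 16.0

16.0


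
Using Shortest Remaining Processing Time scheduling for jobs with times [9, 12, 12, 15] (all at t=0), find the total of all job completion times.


Since all jobs arrive at t=0, SRPT equals SPT ordering.
SPT order: [9, 12, 12, 15]
Completion times:
  Job 1: p=9, C=9
  Job 2: p=12, C=21
  Job 3: p=12, C=33
  Job 4: p=15, C=48
Total completion time = 9 + 21 + 33 + 48 = 111

111


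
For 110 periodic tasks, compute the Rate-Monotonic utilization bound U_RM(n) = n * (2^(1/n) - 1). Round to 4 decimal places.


Compute 2^(1/110) = 1.0063212332
Subtract 1: 1.0063212332 - 1 = 0.0063212332
Multiply by n: 110 * 0.0063212332 = 0.6953356520
Round to 4 dp: 0.6953

0.6953


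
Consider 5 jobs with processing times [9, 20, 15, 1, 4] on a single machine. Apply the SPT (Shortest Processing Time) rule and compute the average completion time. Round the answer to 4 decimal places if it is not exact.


Sort jobs by processing time (SPT order): [1, 4, 9, 15, 20]
Compute completion times sequentially:
  Job 1: processing = 1, completes at 1
  Job 2: processing = 4, completes at 5
  Job 3: processing = 9, completes at 14
  Job 4: processing = 15, completes at 29
  Job 5: processing = 20, completes at 49
Sum of completion times = 98
Average completion time = 98/5 = 19.6

19.6


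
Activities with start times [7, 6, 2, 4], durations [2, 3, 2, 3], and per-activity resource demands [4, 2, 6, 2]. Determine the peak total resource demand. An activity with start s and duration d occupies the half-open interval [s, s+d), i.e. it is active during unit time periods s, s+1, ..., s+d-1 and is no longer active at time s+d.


Each activity i is active on [start_i, start_i + duration_i).
Compute total resource usage per time slot:
  t=0: active resources = [], total = 0
  t=1: active resources = [], total = 0
  t=2: active resources = [6], total = 6
  t=3: active resources = [6], total = 6
  t=4: active resources = [2], total = 2
  t=5: active resources = [2], total = 2
  t=6: active resources = [2, 2], total = 4
  t=7: active resources = [4, 2], total = 6
  t=8: active resources = [4, 2], total = 6
Peak resource demand = 6

6


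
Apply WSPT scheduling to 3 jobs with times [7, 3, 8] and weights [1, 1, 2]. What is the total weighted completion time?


Compute p/w ratios and sort ascending (WSPT): [(3, 1), (8, 2), (7, 1)]
Compute weighted completion times:
  Job (p=3,w=1): C=3, w*C=1*3=3
  Job (p=8,w=2): C=11, w*C=2*11=22
  Job (p=7,w=1): C=18, w*C=1*18=18
Total weighted completion time = 43

43


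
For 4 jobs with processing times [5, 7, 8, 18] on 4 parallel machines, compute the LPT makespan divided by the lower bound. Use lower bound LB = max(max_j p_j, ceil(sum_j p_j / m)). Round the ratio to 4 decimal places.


LPT order: [18, 8, 7, 5]
Machine loads after assignment: [18, 8, 7, 5]
LPT makespan = 18
Lower bound = max(max_job, ceil(total/4)) = max(18, 10) = 18
Ratio = 18 / 18 = 1.0

1.0


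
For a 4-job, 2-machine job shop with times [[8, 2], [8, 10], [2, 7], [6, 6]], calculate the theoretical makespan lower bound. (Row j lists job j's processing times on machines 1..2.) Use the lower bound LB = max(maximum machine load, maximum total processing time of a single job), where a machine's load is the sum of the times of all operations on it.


Machine loads:
  Machine 1: 8 + 8 + 2 + 6 = 24
  Machine 2: 2 + 10 + 7 + 6 = 25
Max machine load = 25
Job totals:
  Job 1: 10
  Job 2: 18
  Job 3: 9
  Job 4: 12
Max job total = 18
Lower bound = max(25, 18) = 25

25


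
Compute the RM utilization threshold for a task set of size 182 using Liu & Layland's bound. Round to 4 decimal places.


Compute 2^(1/182) = 1.0038157625
Subtract 1: 1.0038157625 - 1 = 0.0038157625
Multiply by n: 182 * 0.0038157625 = 0.6944687750
Round to 4 dp: 0.6945

0.6945


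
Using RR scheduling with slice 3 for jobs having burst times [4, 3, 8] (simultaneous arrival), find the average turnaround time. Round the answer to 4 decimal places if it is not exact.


Time quantum = 3
Execution trace:
  J1 runs 3 units, time = 3
  J2 runs 3 units, time = 6
  J3 runs 3 units, time = 9
  J1 runs 1 units, time = 10
  J3 runs 3 units, time = 13
  J3 runs 2 units, time = 15
Finish times: [10, 6, 15]
Average turnaround = 31/3 = 10.3333

10.3333


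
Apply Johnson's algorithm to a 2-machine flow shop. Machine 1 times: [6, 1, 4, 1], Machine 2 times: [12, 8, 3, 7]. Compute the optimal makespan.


Apply Johnson's rule:
  Group 1 (a <= b): [(2, 1, 8), (4, 1, 7), (1, 6, 12)]
  Group 2 (a > b): [(3, 4, 3)]
Optimal job order: [2, 4, 1, 3]
Schedule:
  Job 2: M1 done at 1, M2 done at 9
  Job 4: M1 done at 2, M2 done at 16
  Job 1: M1 done at 8, M2 done at 28
  Job 3: M1 done at 12, M2 done at 31
Makespan = 31

31


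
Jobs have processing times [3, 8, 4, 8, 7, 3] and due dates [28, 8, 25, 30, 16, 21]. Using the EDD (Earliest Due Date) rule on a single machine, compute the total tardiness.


Sort by due date (EDD order): [(8, 8), (7, 16), (3, 21), (4, 25), (3, 28), (8, 30)]
Compute completion times and tardiness:
  Job 1: p=8, d=8, C=8, tardiness=max(0,8-8)=0
  Job 2: p=7, d=16, C=15, tardiness=max(0,15-16)=0
  Job 3: p=3, d=21, C=18, tardiness=max(0,18-21)=0
  Job 4: p=4, d=25, C=22, tardiness=max(0,22-25)=0
  Job 5: p=3, d=28, C=25, tardiness=max(0,25-28)=0
  Job 6: p=8, d=30, C=33, tardiness=max(0,33-30)=3
Total tardiness = 3

3


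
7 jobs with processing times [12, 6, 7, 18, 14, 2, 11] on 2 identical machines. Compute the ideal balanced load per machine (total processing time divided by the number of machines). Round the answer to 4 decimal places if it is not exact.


Total processing time = 12 + 6 + 7 + 18 + 14 + 2 + 11 = 70
Number of machines = 2
Ideal balanced load = 70 / 2 = 35.0

35.0


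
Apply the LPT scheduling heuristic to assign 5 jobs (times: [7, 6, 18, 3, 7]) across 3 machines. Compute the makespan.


Sort jobs in decreasing order (LPT): [18, 7, 7, 6, 3]
Assign each job to the least loaded machine:
  Machine 1: jobs [18], load = 18
  Machine 2: jobs [7, 6], load = 13
  Machine 3: jobs [7, 3], load = 10
Makespan = max load = 18

18


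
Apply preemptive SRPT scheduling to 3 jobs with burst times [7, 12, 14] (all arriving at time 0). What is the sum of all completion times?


Since all jobs arrive at t=0, SRPT equals SPT ordering.
SPT order: [7, 12, 14]
Completion times:
  Job 1: p=7, C=7
  Job 2: p=12, C=19
  Job 3: p=14, C=33
Total completion time = 7 + 19 + 33 = 59

59


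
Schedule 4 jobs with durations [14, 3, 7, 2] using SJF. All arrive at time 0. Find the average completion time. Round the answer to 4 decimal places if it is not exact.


SJF order (ascending): [2, 3, 7, 14]
Completion times:
  Job 1: burst=2, C=2
  Job 2: burst=3, C=5
  Job 3: burst=7, C=12
  Job 4: burst=14, C=26
Average completion = 45/4 = 11.25

11.25


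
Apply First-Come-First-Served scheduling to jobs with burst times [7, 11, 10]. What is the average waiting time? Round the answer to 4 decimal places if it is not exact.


FCFS order (as given): [7, 11, 10]
Waiting times:
  Job 1: wait = 0
  Job 2: wait = 7
  Job 3: wait = 18
Sum of waiting times = 25
Average waiting time = 25/3 = 8.3333

8.3333


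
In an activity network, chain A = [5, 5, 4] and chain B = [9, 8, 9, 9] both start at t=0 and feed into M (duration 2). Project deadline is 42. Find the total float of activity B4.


Forward pass: ES(B4) = sum of predecessors on chain B = 26
EF = ES + duration = 26 + 9 = 35
Backward pass: LF(M) = deadline = 42; LS(M) = 42 - 2 = 40
LF(B4) = LS(M) - sum(successors on chain B) = 40 - 0 = 40
LS = LF - duration = 40 - 9 = 31
Total float = LS - ES = 31 - 26 = 5

5


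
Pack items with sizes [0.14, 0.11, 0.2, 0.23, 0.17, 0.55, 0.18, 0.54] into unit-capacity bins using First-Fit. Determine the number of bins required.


Place items sequentially using First-Fit:
  Item 0.14 -> new Bin 1
  Item 0.11 -> Bin 1 (now 0.25)
  Item 0.2 -> Bin 1 (now 0.45)
  Item 0.23 -> Bin 1 (now 0.68)
  Item 0.17 -> Bin 1 (now 0.85)
  Item 0.55 -> new Bin 2
  Item 0.18 -> Bin 2 (now 0.73)
  Item 0.54 -> new Bin 3
Total bins used = 3

3


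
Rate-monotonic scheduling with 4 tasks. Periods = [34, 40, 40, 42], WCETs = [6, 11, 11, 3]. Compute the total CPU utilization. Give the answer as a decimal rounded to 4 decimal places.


Compute individual utilizations (exact fractions):
  Task 1: C/T = 6/34 = 3/17 (approx. 0.1765)
  Task 2: C/T = 11/40 (approx. 0.275)
  Task 3: C/T = 11/40 (approx. 0.275)
  Task 4: C/T = 3/42 = 1/14 (approx. 0.0714)
Total utilization U = 3/17 + 11/40 + 11/40 + 1/14 = 1899/2380
Rounded to 4 decimal places: U = 0.7979
RM (Liu & Layland) bound for 4 tasks = 0.756828; compare with U = 1899/2380 (approx. 0.797899)
bound < U <= 1, so the RM sufficient condition is not met (inconclusive; an exact test such as response-time analysis is needed).

0.7979


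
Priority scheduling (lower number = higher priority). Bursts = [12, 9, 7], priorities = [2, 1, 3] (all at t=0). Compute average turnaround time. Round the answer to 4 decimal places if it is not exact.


Sort by priority (ascending = highest first):
Order: [(1, 9), (2, 12), (3, 7)]
Completion times:
  Priority 1, burst=9, C=9
  Priority 2, burst=12, C=21
  Priority 3, burst=7, C=28
Average turnaround = 58/3 = 19.3333

19.3333


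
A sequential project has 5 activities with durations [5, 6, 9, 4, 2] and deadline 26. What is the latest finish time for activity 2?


LF(activity 2) = deadline - sum of successor durations
Successors: activities 3 through 5 with durations [9, 4, 2]
Sum of successor durations = 15
LF = 26 - 15 = 11

11


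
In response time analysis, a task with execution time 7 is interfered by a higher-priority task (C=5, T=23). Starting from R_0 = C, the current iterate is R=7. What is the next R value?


R_next = C + ceil(R_prev / T_hp) * C_hp
ceil(7 / 23) = ceil(0.3043) = 1
Interference = 1 * 5 = 5
R_next = 7 + 5 = 12

12


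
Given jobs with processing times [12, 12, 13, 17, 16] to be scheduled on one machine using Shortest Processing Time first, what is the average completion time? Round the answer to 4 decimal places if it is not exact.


Sort jobs by processing time (SPT order): [12, 12, 13, 16, 17]
Compute completion times sequentially:
  Job 1: processing = 12, completes at 12
  Job 2: processing = 12, completes at 24
  Job 3: processing = 13, completes at 37
  Job 4: processing = 16, completes at 53
  Job 5: processing = 17, completes at 70
Sum of completion times = 196
Average completion time = 196/5 = 39.2

39.2


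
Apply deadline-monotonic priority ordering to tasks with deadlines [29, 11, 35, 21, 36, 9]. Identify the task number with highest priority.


Sort tasks by relative deadline (ascending):
  Task 6: deadline = 9
  Task 2: deadline = 11
  Task 4: deadline = 21
  Task 1: deadline = 29
  Task 3: deadline = 35
  Task 5: deadline = 36
Priority order (highest first): [6, 2, 4, 1, 3, 5]
Highest priority task = 6

6


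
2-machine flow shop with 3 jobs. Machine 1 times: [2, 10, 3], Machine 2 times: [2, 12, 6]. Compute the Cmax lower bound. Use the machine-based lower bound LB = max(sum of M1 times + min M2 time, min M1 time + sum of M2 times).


LB1 = sum(M1 times) + min(M2 times) = 15 + 2 = 17
LB2 = min(M1 times) + sum(M2 times) = 2 + 20 = 22
Lower bound = max(LB1, LB2) = max(17, 22) = 22

22


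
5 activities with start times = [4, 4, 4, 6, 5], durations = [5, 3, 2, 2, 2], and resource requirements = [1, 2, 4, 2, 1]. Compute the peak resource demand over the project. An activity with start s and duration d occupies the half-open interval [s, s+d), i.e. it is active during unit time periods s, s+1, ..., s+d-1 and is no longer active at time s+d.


Each activity i is active on [start_i, start_i + duration_i).
Compute total resource usage per time slot:
  t=0: active resources = [], total = 0
  t=1: active resources = [], total = 0
  t=2: active resources = [], total = 0
  t=3: active resources = [], total = 0
  t=4: active resources = [1, 2, 4], total = 7
  t=5: active resources = [1, 2, 4, 1], total = 8
  t=6: active resources = [1, 2, 2, 1], total = 6
  t=7: active resources = [1, 2], total = 3
  t=8: active resources = [1], total = 1
Peak resource demand = 8

8


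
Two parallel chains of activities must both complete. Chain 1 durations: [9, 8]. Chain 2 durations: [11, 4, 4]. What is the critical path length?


Path A total = 9 + 8 = 17
Path B total = 11 + 4 + 4 = 19
Critical path = longest path = max(17, 19) = 19

19


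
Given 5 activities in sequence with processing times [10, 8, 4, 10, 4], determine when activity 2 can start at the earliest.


Activity 2 starts after activities 1 through 1 complete.
Predecessor durations: [10]
ES = 10 = 10

10


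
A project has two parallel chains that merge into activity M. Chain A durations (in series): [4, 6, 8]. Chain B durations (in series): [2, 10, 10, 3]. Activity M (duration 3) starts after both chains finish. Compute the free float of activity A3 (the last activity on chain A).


ES(A3) = sum of predecessors on chain A = 10
EF(A3) = ES + duration = 10 + 8 = 18
Successor of A3 is M. ES(M) = max(sum(A), sum(B)) = max(18, 25) = 25
Free float = ES(successor) - EF(current) = 25 - 18 = 7

7


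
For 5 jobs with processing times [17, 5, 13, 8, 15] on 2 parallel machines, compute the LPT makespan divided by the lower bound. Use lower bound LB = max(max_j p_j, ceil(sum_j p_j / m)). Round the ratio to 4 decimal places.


LPT order: [17, 15, 13, 8, 5]
Machine loads after assignment: [30, 28]
LPT makespan = 30
Lower bound = max(max_job, ceil(total/2)) = max(17, 29) = 29
Ratio = 30 / 29 = 1.0345

1.0345


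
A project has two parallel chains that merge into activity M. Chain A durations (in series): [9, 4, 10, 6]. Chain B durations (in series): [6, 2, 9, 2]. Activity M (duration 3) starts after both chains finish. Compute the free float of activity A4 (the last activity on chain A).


ES(A4) = sum of predecessors on chain A = 23
EF(A4) = ES + duration = 23 + 6 = 29
Successor of A4 is M. ES(M) = max(sum(A), sum(B)) = max(29, 19) = 29
Free float = ES(successor) - EF(current) = 29 - 29 = 0

0


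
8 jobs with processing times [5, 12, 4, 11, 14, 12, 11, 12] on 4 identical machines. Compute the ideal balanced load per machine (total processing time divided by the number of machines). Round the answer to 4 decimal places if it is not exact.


Total processing time = 5 + 12 + 4 + 11 + 14 + 12 + 11 + 12 = 81
Number of machines = 4
Ideal balanced load = 81 / 4 = 20.25

20.25


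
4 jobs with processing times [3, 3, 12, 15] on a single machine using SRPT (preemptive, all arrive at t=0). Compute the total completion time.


Since all jobs arrive at t=0, SRPT equals SPT ordering.
SPT order: [3, 3, 12, 15]
Completion times:
  Job 1: p=3, C=3
  Job 2: p=3, C=6
  Job 3: p=12, C=18
  Job 4: p=15, C=33
Total completion time = 3 + 6 + 18 + 33 = 60

60


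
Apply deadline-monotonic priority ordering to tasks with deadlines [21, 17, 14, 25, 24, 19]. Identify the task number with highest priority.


Sort tasks by relative deadline (ascending):
  Task 3: deadline = 14
  Task 2: deadline = 17
  Task 6: deadline = 19
  Task 1: deadline = 21
  Task 5: deadline = 24
  Task 4: deadline = 25
Priority order (highest first): [3, 2, 6, 1, 5, 4]
Highest priority task = 3

3


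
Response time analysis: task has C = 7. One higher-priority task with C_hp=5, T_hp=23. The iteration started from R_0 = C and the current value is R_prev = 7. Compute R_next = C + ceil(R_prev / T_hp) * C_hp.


R_next = C + ceil(R_prev / T_hp) * C_hp
ceil(7 / 23) = ceil(0.3043) = 1
Interference = 1 * 5 = 5
R_next = 7 + 5 = 12

12


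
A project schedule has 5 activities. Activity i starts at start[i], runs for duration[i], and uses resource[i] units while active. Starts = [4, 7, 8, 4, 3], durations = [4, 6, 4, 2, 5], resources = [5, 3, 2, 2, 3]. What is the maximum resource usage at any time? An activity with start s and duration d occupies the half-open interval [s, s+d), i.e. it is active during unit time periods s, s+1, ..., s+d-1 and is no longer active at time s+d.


Each activity i is active on [start_i, start_i + duration_i).
Compute total resource usage per time slot:
  t=0: active resources = [], total = 0
  t=1: active resources = [], total = 0
  t=2: active resources = [], total = 0
  t=3: active resources = [3], total = 3
  t=4: active resources = [5, 2, 3], total = 10
  t=5: active resources = [5, 2, 3], total = 10
  t=6: active resources = [5, 3], total = 8
  t=7: active resources = [5, 3, 3], total = 11
  t=8: active resources = [3, 2], total = 5
  t=9: active resources = [3, 2], total = 5
  t=10: active resources = [3, 2], total = 5
  t=11: active resources = [3, 2], total = 5
  t=12: active resources = [3], total = 3
Peak resource demand = 11

11


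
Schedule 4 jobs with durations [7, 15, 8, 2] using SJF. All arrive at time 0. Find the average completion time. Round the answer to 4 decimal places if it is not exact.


SJF order (ascending): [2, 7, 8, 15]
Completion times:
  Job 1: burst=2, C=2
  Job 2: burst=7, C=9
  Job 3: burst=8, C=17
  Job 4: burst=15, C=32
Average completion = 60/4 = 15.0

15.0


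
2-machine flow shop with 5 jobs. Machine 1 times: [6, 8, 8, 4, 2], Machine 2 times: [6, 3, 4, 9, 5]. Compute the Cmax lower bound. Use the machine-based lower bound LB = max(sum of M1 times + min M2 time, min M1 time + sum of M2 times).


LB1 = sum(M1 times) + min(M2 times) = 28 + 3 = 31
LB2 = min(M1 times) + sum(M2 times) = 2 + 27 = 29
Lower bound = max(LB1, LB2) = max(31, 29) = 31

31


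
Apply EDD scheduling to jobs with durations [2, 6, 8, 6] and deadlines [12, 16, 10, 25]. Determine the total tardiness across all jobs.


Sort by due date (EDD order): [(8, 10), (2, 12), (6, 16), (6, 25)]
Compute completion times and tardiness:
  Job 1: p=8, d=10, C=8, tardiness=max(0,8-10)=0
  Job 2: p=2, d=12, C=10, tardiness=max(0,10-12)=0
  Job 3: p=6, d=16, C=16, tardiness=max(0,16-16)=0
  Job 4: p=6, d=25, C=22, tardiness=max(0,22-25)=0
Total tardiness = 0

0


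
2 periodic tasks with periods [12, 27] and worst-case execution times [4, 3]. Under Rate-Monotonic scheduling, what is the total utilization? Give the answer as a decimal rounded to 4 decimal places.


Compute individual utilizations (exact fractions):
  Task 1: C/T = 4/12 = 1/3 (approx. 0.3333)
  Task 2: C/T = 3/27 = 1/9 (approx. 0.1111)
Total utilization U = 1/3 + 1/9 = 4/9
Rounded to 4 decimal places: U = 0.4444
RM (Liu & Layland) bound for 2 tasks = 0.828427; compare with U = 4/9 (approx. 0.444444)
U <= bound, so schedulable by RM sufficient condition.

0.4444


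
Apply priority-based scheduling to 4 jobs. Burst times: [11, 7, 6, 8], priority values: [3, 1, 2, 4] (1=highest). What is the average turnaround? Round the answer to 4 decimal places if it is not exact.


Sort by priority (ascending = highest first):
Order: [(1, 7), (2, 6), (3, 11), (4, 8)]
Completion times:
  Priority 1, burst=7, C=7
  Priority 2, burst=6, C=13
  Priority 3, burst=11, C=24
  Priority 4, burst=8, C=32
Average turnaround = 76/4 = 19.0

19.0


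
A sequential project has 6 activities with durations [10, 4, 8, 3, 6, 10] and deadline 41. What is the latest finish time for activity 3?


LF(activity 3) = deadline - sum of successor durations
Successors: activities 4 through 6 with durations [3, 6, 10]
Sum of successor durations = 19
LF = 41 - 19 = 22

22


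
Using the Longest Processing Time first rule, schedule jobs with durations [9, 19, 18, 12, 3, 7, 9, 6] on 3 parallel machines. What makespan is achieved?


Sort jobs in decreasing order (LPT): [19, 18, 12, 9, 9, 7, 6, 3]
Assign each job to the least loaded machine:
  Machine 1: jobs [19, 7, 3], load = 29
  Machine 2: jobs [18, 9], load = 27
  Machine 3: jobs [12, 9, 6], load = 27
Makespan = max load = 29

29


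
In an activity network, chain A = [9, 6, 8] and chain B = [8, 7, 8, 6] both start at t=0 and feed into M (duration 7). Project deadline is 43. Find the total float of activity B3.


Forward pass: ES(B3) = sum of predecessors on chain B = 15
EF = ES + duration = 15 + 8 = 23
Backward pass: LF(M) = deadline = 43; LS(M) = 43 - 7 = 36
LF(B3) = LS(M) - sum(successors on chain B) = 36 - 6 = 30
LS = LF - duration = 30 - 8 = 22
Total float = LS - ES = 22 - 15 = 7

7


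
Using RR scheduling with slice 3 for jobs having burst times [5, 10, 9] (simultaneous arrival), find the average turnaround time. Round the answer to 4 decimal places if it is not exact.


Time quantum = 3
Execution trace:
  J1 runs 3 units, time = 3
  J2 runs 3 units, time = 6
  J3 runs 3 units, time = 9
  J1 runs 2 units, time = 11
  J2 runs 3 units, time = 14
  J3 runs 3 units, time = 17
  J2 runs 3 units, time = 20
  J3 runs 3 units, time = 23
  J2 runs 1 units, time = 24
Finish times: [11, 24, 23]
Average turnaround = 58/3 = 19.3333

19.3333


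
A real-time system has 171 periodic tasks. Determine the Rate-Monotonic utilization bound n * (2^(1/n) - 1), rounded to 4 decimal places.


Compute 2^(1/171) = 1.0040617188
Subtract 1: 1.0040617188 - 1 = 0.0040617188
Multiply by n: 171 * 0.0040617188 = 0.6945539148
Round to 4 dp: 0.6946

0.6946


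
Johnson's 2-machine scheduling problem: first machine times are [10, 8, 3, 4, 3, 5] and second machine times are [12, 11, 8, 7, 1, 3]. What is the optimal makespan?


Apply Johnson's rule:
  Group 1 (a <= b): [(3, 3, 8), (4, 4, 7), (2, 8, 11), (1, 10, 12)]
  Group 2 (a > b): [(6, 5, 3), (5, 3, 1)]
Optimal job order: [3, 4, 2, 1, 6, 5]
Schedule:
  Job 3: M1 done at 3, M2 done at 11
  Job 4: M1 done at 7, M2 done at 18
  Job 2: M1 done at 15, M2 done at 29
  Job 1: M1 done at 25, M2 done at 41
  Job 6: M1 done at 30, M2 done at 44
  Job 5: M1 done at 33, M2 done at 45
Makespan = 45

45


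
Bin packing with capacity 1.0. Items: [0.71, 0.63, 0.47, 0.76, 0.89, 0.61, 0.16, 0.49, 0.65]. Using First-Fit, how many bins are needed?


Place items sequentially using First-Fit:
  Item 0.71 -> new Bin 1
  Item 0.63 -> new Bin 2
  Item 0.47 -> new Bin 3
  Item 0.76 -> new Bin 4
  Item 0.89 -> new Bin 5
  Item 0.61 -> new Bin 6
  Item 0.16 -> Bin 1 (now 0.87)
  Item 0.49 -> Bin 3 (now 0.96)
  Item 0.65 -> new Bin 7
Total bins used = 7

7


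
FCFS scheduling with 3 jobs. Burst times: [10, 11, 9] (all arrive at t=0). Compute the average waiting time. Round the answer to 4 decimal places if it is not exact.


FCFS order (as given): [10, 11, 9]
Waiting times:
  Job 1: wait = 0
  Job 2: wait = 10
  Job 3: wait = 21
Sum of waiting times = 31
Average waiting time = 31/3 = 10.3333

10.3333


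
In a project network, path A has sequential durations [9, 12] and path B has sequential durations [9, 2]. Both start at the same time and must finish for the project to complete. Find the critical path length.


Path A total = 9 + 12 = 21
Path B total = 9 + 2 = 11
Critical path = longest path = max(21, 11) = 21

21


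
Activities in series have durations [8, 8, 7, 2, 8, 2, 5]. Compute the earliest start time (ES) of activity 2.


Activity 2 starts after activities 1 through 1 complete.
Predecessor durations: [8]
ES = 8 = 8

8


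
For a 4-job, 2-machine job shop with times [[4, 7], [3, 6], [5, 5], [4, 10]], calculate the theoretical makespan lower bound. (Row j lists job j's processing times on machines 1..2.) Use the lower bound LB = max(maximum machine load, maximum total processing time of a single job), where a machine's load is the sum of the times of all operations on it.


Machine loads:
  Machine 1: 4 + 3 + 5 + 4 = 16
  Machine 2: 7 + 6 + 5 + 10 = 28
Max machine load = 28
Job totals:
  Job 1: 11
  Job 2: 9
  Job 3: 10
  Job 4: 14
Max job total = 14
Lower bound = max(28, 14) = 28

28


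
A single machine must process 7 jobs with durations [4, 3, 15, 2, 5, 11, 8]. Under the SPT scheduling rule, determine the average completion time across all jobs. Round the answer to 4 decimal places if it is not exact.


Sort jobs by processing time (SPT order): [2, 3, 4, 5, 8, 11, 15]
Compute completion times sequentially:
  Job 1: processing = 2, completes at 2
  Job 2: processing = 3, completes at 5
  Job 3: processing = 4, completes at 9
  Job 4: processing = 5, completes at 14
  Job 5: processing = 8, completes at 22
  Job 6: processing = 11, completes at 33
  Job 7: processing = 15, completes at 48
Sum of completion times = 133
Average completion time = 133/7 = 19.0

19.0


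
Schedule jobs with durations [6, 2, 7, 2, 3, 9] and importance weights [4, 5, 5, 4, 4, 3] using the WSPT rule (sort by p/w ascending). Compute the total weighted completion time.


Compute p/w ratios and sort ascending (WSPT): [(2, 5), (2, 4), (3, 4), (7, 5), (6, 4), (9, 3)]
Compute weighted completion times:
  Job (p=2,w=5): C=2, w*C=5*2=10
  Job (p=2,w=4): C=4, w*C=4*4=16
  Job (p=3,w=4): C=7, w*C=4*7=28
  Job (p=7,w=5): C=14, w*C=5*14=70
  Job (p=6,w=4): C=20, w*C=4*20=80
  Job (p=9,w=3): C=29, w*C=3*29=87
Total weighted completion time = 291

291


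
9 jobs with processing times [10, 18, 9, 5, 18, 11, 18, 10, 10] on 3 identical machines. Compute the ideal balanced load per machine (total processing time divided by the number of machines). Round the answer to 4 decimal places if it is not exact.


Total processing time = 10 + 18 + 9 + 5 + 18 + 11 + 18 + 10 + 10 = 109
Number of machines = 3
Ideal balanced load = 109 / 3 = 36.3333

36.3333


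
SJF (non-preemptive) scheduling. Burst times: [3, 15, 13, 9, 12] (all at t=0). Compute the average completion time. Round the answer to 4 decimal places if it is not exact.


SJF order (ascending): [3, 9, 12, 13, 15]
Completion times:
  Job 1: burst=3, C=3
  Job 2: burst=9, C=12
  Job 3: burst=12, C=24
  Job 4: burst=13, C=37
  Job 5: burst=15, C=52
Average completion = 128/5 = 25.6

25.6


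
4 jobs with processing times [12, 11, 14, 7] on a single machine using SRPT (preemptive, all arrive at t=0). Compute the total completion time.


Since all jobs arrive at t=0, SRPT equals SPT ordering.
SPT order: [7, 11, 12, 14]
Completion times:
  Job 1: p=7, C=7
  Job 2: p=11, C=18
  Job 3: p=12, C=30
  Job 4: p=14, C=44
Total completion time = 7 + 18 + 30 + 44 = 99

99


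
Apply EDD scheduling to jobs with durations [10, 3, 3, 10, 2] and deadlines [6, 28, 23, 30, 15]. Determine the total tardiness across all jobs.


Sort by due date (EDD order): [(10, 6), (2, 15), (3, 23), (3, 28), (10, 30)]
Compute completion times and tardiness:
  Job 1: p=10, d=6, C=10, tardiness=max(0,10-6)=4
  Job 2: p=2, d=15, C=12, tardiness=max(0,12-15)=0
  Job 3: p=3, d=23, C=15, tardiness=max(0,15-23)=0
  Job 4: p=3, d=28, C=18, tardiness=max(0,18-28)=0
  Job 5: p=10, d=30, C=28, tardiness=max(0,28-30)=0
Total tardiness = 4

4


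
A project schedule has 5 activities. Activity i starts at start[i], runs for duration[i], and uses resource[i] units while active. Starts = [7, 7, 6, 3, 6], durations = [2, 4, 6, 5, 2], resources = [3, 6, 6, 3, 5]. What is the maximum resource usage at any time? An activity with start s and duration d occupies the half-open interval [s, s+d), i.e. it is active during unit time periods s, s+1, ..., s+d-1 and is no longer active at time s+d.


Each activity i is active on [start_i, start_i + duration_i).
Compute total resource usage per time slot:
  t=0: active resources = [], total = 0
  t=1: active resources = [], total = 0
  t=2: active resources = [], total = 0
  t=3: active resources = [3], total = 3
  t=4: active resources = [3], total = 3
  t=5: active resources = [3], total = 3
  t=6: active resources = [6, 3, 5], total = 14
  t=7: active resources = [3, 6, 6, 3, 5], total = 23
  t=8: active resources = [3, 6, 6], total = 15
  t=9: active resources = [6, 6], total = 12
  t=10: active resources = [6, 6], total = 12
  t=11: active resources = [6], total = 6
Peak resource demand = 23

23


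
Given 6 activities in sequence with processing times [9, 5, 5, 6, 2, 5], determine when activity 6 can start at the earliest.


Activity 6 starts after activities 1 through 5 complete.
Predecessor durations: [9, 5, 5, 6, 2]
ES = 9 + 5 + 5 + 6 + 2 = 27

27


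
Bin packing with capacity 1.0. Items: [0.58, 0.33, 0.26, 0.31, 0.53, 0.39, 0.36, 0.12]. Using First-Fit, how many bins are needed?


Place items sequentially using First-Fit:
  Item 0.58 -> new Bin 1
  Item 0.33 -> Bin 1 (now 0.91)
  Item 0.26 -> new Bin 2
  Item 0.31 -> Bin 2 (now 0.57)
  Item 0.53 -> new Bin 3
  Item 0.39 -> Bin 2 (now 0.96)
  Item 0.36 -> Bin 3 (now 0.89)
  Item 0.12 -> new Bin 4
Total bins used = 4

4


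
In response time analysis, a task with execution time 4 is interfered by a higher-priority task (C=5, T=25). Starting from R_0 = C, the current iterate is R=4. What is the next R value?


R_next = C + ceil(R_prev / T_hp) * C_hp
ceil(4 / 25) = ceil(0.16) = 1
Interference = 1 * 5 = 5
R_next = 4 + 5 = 9

9


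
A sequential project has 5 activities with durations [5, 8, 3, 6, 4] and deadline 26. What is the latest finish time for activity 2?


LF(activity 2) = deadline - sum of successor durations
Successors: activities 3 through 5 with durations [3, 6, 4]
Sum of successor durations = 13
LF = 26 - 13 = 13

13


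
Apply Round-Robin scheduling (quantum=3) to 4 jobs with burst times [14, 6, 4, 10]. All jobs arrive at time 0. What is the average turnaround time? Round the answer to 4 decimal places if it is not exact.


Time quantum = 3
Execution trace:
  J1 runs 3 units, time = 3
  J2 runs 3 units, time = 6
  J3 runs 3 units, time = 9
  J4 runs 3 units, time = 12
  J1 runs 3 units, time = 15
  J2 runs 3 units, time = 18
  J3 runs 1 units, time = 19
  J4 runs 3 units, time = 22
  J1 runs 3 units, time = 25
  J4 runs 3 units, time = 28
  J1 runs 3 units, time = 31
  J4 runs 1 units, time = 32
  J1 runs 2 units, time = 34
Finish times: [34, 18, 19, 32]
Average turnaround = 103/4 = 25.75

25.75


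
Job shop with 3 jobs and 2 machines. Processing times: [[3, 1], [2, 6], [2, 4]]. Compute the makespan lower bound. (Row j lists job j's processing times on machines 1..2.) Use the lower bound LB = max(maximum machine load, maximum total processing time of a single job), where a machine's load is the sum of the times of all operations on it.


Machine loads:
  Machine 1: 3 + 2 + 2 = 7
  Machine 2: 1 + 6 + 4 = 11
Max machine load = 11
Job totals:
  Job 1: 4
  Job 2: 8
  Job 3: 6
Max job total = 8
Lower bound = max(11, 8) = 11

11


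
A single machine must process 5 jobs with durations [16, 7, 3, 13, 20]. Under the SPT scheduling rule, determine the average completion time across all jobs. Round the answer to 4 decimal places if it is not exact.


Sort jobs by processing time (SPT order): [3, 7, 13, 16, 20]
Compute completion times sequentially:
  Job 1: processing = 3, completes at 3
  Job 2: processing = 7, completes at 10
  Job 3: processing = 13, completes at 23
  Job 4: processing = 16, completes at 39
  Job 5: processing = 20, completes at 59
Sum of completion times = 134
Average completion time = 134/5 = 26.8

26.8


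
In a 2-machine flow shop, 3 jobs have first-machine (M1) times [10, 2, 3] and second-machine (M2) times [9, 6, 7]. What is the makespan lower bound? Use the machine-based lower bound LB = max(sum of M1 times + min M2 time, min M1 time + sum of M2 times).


LB1 = sum(M1 times) + min(M2 times) = 15 + 6 = 21
LB2 = min(M1 times) + sum(M2 times) = 2 + 22 = 24
Lower bound = max(LB1, LB2) = max(21, 24) = 24

24


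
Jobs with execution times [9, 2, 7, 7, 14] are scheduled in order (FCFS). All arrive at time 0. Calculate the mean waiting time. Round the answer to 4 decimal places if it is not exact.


FCFS order (as given): [9, 2, 7, 7, 14]
Waiting times:
  Job 1: wait = 0
  Job 2: wait = 9
  Job 3: wait = 11
  Job 4: wait = 18
  Job 5: wait = 25
Sum of waiting times = 63
Average waiting time = 63/5 = 12.6

12.6


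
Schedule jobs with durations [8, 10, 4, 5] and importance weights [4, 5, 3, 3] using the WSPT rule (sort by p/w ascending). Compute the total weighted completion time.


Compute p/w ratios and sort ascending (WSPT): [(4, 3), (5, 3), (8, 4), (10, 5)]
Compute weighted completion times:
  Job (p=4,w=3): C=4, w*C=3*4=12
  Job (p=5,w=3): C=9, w*C=3*9=27
  Job (p=8,w=4): C=17, w*C=4*17=68
  Job (p=10,w=5): C=27, w*C=5*27=135
Total weighted completion time = 242

242


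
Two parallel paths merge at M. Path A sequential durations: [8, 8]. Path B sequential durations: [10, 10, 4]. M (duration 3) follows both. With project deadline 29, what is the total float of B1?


Forward pass: ES(B1) = sum of predecessors on chain B = 0
EF = ES + duration = 0 + 10 = 10
Backward pass: LF(M) = deadline = 29; LS(M) = 29 - 3 = 26
LF(B1) = LS(M) - sum(successors on chain B) = 26 - 14 = 12
LS = LF - duration = 12 - 10 = 2
Total float = LS - ES = 2 - 0 = 2

2


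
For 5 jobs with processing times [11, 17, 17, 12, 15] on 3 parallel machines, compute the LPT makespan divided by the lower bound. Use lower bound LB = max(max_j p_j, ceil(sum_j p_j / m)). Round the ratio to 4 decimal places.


LPT order: [17, 17, 15, 12, 11]
Machine loads after assignment: [28, 17, 27]
LPT makespan = 28
Lower bound = max(max_job, ceil(total/3)) = max(17, 24) = 24
Ratio = 28 / 24 = 1.1667

1.1667


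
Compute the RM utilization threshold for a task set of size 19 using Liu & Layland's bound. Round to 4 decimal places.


Compute 2^(1/19) = 1.0371550444
Subtract 1: 1.0371550444 - 1 = 0.0371550444
Multiply by n: 19 * 0.0371550444 = 0.7059458436
Round to 4 dp: 0.7059

0.7059


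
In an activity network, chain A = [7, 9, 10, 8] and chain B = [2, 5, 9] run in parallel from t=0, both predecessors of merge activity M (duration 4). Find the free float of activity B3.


ES(B3) = sum of predecessors on chain B = 7
EF(B3) = ES + duration = 7 + 9 = 16
Successor of B3 is M. ES(M) = max(sum(A), sum(B)) = max(34, 16) = 34
Free float = ES(successor) - EF(current) = 34 - 16 = 18

18


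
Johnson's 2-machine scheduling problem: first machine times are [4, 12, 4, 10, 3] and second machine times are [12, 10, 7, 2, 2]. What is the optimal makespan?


Apply Johnson's rule:
  Group 1 (a <= b): [(1, 4, 12), (3, 4, 7)]
  Group 2 (a > b): [(2, 12, 10), (4, 10, 2), (5, 3, 2)]
Optimal job order: [1, 3, 2, 4, 5]
Schedule:
  Job 1: M1 done at 4, M2 done at 16
  Job 3: M1 done at 8, M2 done at 23
  Job 2: M1 done at 20, M2 done at 33
  Job 4: M1 done at 30, M2 done at 35
  Job 5: M1 done at 33, M2 done at 37
Makespan = 37

37


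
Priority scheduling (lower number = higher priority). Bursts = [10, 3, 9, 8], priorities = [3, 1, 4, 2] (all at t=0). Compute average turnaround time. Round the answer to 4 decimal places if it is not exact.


Sort by priority (ascending = highest first):
Order: [(1, 3), (2, 8), (3, 10), (4, 9)]
Completion times:
  Priority 1, burst=3, C=3
  Priority 2, burst=8, C=11
  Priority 3, burst=10, C=21
  Priority 4, burst=9, C=30
Average turnaround = 65/4 = 16.25

16.25


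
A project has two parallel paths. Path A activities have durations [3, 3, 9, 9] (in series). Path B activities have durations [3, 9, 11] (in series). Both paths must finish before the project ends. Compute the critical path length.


Path A total = 3 + 3 + 9 + 9 = 24
Path B total = 3 + 9 + 11 = 23
Critical path = longest path = max(24, 23) = 24

24


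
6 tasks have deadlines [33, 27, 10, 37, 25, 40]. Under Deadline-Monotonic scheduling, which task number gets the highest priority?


Sort tasks by relative deadline (ascending):
  Task 3: deadline = 10
  Task 5: deadline = 25
  Task 2: deadline = 27
  Task 1: deadline = 33
  Task 4: deadline = 37
  Task 6: deadline = 40
Priority order (highest first): [3, 5, 2, 1, 4, 6]
Highest priority task = 3

3


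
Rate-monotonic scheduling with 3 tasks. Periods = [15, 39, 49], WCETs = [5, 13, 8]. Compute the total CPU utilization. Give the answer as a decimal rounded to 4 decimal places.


Compute individual utilizations (exact fractions):
  Task 1: C/T = 5/15 = 1/3 (approx. 0.3333)
  Task 2: C/T = 13/39 = 1/3 (approx. 0.3333)
  Task 3: C/T = 8/49 (approx. 0.1633)
Total utilization U = 1/3 + 1/3 + 8/49 = 122/147
Rounded to 4 decimal places: U = 0.8299
RM (Liu & Layland) bound for 3 tasks = 0.779763; compare with U = 122/147 (approx. 0.829932)
bound < U <= 1, so the RM sufficient condition is not met (inconclusive; an exact test such as response-time analysis is needed).

0.8299


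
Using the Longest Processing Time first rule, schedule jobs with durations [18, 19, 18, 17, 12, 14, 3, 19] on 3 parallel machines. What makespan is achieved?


Sort jobs in decreasing order (LPT): [19, 19, 18, 18, 17, 14, 12, 3]
Assign each job to the least loaded machine:
  Machine 1: jobs [19, 17, 3], load = 39
  Machine 2: jobs [19, 14, 12], load = 45
  Machine 3: jobs [18, 18], load = 36
Makespan = max load = 45

45


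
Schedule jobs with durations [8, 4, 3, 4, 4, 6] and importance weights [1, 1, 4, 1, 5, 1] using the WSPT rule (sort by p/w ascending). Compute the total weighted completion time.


Compute p/w ratios and sort ascending (WSPT): [(3, 4), (4, 5), (4, 1), (4, 1), (6, 1), (8, 1)]
Compute weighted completion times:
  Job (p=3,w=4): C=3, w*C=4*3=12
  Job (p=4,w=5): C=7, w*C=5*7=35
  Job (p=4,w=1): C=11, w*C=1*11=11
  Job (p=4,w=1): C=15, w*C=1*15=15
  Job (p=6,w=1): C=21, w*C=1*21=21
  Job (p=8,w=1): C=29, w*C=1*29=29
Total weighted completion time = 123

123


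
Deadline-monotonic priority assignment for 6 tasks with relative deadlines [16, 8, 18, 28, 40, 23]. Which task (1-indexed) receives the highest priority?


Sort tasks by relative deadline (ascending):
  Task 2: deadline = 8
  Task 1: deadline = 16
  Task 3: deadline = 18
  Task 6: deadline = 23
  Task 4: deadline = 28
  Task 5: deadline = 40
Priority order (highest first): [2, 1, 3, 6, 4, 5]
Highest priority task = 2

2
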